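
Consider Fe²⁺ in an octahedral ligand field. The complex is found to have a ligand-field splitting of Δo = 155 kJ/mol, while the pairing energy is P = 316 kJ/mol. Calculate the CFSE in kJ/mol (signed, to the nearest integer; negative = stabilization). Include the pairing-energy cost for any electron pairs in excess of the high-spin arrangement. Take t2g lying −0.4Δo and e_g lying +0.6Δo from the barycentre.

Fe is in group 8, so Fe²⁺ is d⁶ (8 − 2 = 6).
With Δo < P the complex is high-spin.
Configuration: t2g^4 e_g^2.
Orbital CFSE = -0.4Δo = -0.4 × 155 = -62 kJ/mol.
High-spin has no excess pairs, so no pairing correction applies.

-62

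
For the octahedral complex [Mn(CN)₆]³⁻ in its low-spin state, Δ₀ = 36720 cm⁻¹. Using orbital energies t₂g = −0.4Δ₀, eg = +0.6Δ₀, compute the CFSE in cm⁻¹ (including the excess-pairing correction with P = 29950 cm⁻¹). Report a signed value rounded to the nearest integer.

Each CN⁻ contributes -1; 6 × (-1) = -6. With overall charge -3, Mn is in the +3 oxidation state.
Mn sits in group 7; removing 3 electrons leaves Mn³⁺ with 7 − 3 = 4 d electrons.
Configuration: t₂g⁴ eg⁰.
CFSE(orbital) = 4×(-0.4Δ₀) + 0×(0.6Δ₀) = -1.6Δ₀; with Δ₀ = 36720 cm⁻¹ that is -58752 cm⁻¹.
Relative to high-spin t₂g³ eg¹ (0 paired), the low-spin configuration has 1 additional pair, contributing +1 × 29950 = +29950 cm⁻¹.
Combining: -58752 + 29950 = -28802 cm⁻¹.

-28802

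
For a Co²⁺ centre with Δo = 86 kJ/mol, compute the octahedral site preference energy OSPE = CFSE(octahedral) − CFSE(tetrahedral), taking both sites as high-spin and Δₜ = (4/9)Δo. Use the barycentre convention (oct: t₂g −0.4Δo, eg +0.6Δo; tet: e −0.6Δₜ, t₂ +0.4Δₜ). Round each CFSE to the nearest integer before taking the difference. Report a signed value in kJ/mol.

Co²⁺: group 9, so d-count = 9 − 2 = 7.
Octahedral high-spin t2g^5 e_g^2: CFSE = -0.8 × 86 = -69 kJ/mol.
In a tetrahedral site the filling is e^4 t2^3: CFSE(tet) = -1.2Δₜ = -1.2 × (4/9)(86) = -46 kJ/mol.
Subtracting, OSPE = -69 − (-46) = -23 kJ/mol.

-23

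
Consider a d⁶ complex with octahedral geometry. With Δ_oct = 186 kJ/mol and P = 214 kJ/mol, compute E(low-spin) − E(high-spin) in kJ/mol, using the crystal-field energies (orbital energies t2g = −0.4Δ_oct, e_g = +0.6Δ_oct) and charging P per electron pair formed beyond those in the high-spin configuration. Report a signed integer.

56

High-spin d⁶ fills as t2g^4 e_g^2 with CFSE 4(−0.4) + 2(+0.6) = -0.4Δ_oct = -74 kJ/mol.
For low-spin the configuration is t2g^6 e_g^0: orbital energy -2.4 × 186 = -446 kJ/mol, and 2 additional pairs relative to high-spin add 428 kJ/mol, giving -18 kJ/mol.
The difference is -18 − (-74) = 56 kJ/mol, so high-spin lies lower.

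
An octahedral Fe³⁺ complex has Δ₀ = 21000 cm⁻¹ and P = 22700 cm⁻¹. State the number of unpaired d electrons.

Fe is in group 8, so Fe³⁺ is d⁵ (8 − 3 = 5).
Δ₀ < P, so pairing is avoided: the ground state is high-spin.
Filling d⁵ accordingly: t₂g³ eg².
Unpaired electrons: 5.

5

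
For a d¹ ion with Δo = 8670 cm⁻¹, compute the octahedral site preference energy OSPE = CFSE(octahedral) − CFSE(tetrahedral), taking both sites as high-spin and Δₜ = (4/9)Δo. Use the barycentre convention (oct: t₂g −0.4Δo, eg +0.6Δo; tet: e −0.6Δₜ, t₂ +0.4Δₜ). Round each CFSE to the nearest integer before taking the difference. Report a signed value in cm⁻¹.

-1156

In an octahedral site d¹ (HS) is t2g^1 e_g^0, giving CFSE(oct) = -0.4Δo = -3468 cm⁻¹.
Tetrahedral e^1 t2^0 gives -0.6Δₜ = -0.6 × (4/9) × 8670 = -2312 cm⁻¹.
Subtracting, OSPE = -3468 − (-2312) = -1156 cm⁻¹.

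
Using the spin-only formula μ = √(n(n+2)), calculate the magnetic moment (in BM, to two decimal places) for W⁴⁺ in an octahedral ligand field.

2.83 BM

W is in group 6, so W⁴⁺ is d² (6 − 4 = 2).
Configuration: t2g^2 e_g^0 → 2 unpaired electrons.
μ(spin-only) = √[2(2+2)] = √8 ≈ 2.83 BM.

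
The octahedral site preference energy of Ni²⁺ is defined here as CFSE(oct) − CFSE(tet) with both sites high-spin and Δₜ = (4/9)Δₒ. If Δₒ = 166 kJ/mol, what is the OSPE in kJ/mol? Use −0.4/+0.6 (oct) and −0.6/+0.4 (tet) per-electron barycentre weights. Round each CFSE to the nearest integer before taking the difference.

-140

Ni sits in group 10; removing 2 electrons leaves Ni²⁺ with 10 − 2 = 8 d electrons.
Octahedral (high-spin): t2g^6 e_g^2, CFSE = 6(−0.4) + 2(+0.6) = -1.2Δₒ = -1.2 × 166 = -199 kJ/mol.
Tetrahedral: e^4 t2^4, CFSE = 4(−0.6) + 4(+0.4) = -0.8Δₜ = -0.8 × (4/9) × 166 = -59 kJ/mol.
Subtracting, OSPE = -199 − (-59) = -140 kJ/mol.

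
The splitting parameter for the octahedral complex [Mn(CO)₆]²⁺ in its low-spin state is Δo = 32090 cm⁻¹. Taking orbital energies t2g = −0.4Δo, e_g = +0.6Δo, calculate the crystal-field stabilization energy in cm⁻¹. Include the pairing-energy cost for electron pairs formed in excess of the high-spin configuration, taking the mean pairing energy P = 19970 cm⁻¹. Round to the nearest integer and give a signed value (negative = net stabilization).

-24240

CO is neutral, so the +2 overall charge sits on Mn: oxidation state +2.
Mn²⁺: group 7, so d-count = 7 − 2 = 5.
Electron filling gives t2g^5 e_g^0.
The orbital stabilization is -2.0Δo = -2.0 × 32090 = -64180 cm⁻¹.
Relative to high-spin t2g^3 e_g^2 (0 paired), the low-spin configuration has 2 additional pairs, contributing +2 × 19970 = +39940 cm⁻¹.
Net CFSE = -64180 + 39940 = -24240 cm⁻¹.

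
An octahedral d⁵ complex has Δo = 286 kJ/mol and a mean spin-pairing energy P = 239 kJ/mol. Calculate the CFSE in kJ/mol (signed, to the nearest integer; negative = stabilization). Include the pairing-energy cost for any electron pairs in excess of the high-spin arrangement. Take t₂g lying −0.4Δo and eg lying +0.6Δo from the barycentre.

With Δo > P the complex is low-spin.
Configuration: t₂g⁵ eg⁰.
Orbital CFSE = -2.0Δo = -2.0 × 286 = -572 kJ/mol.
Excess pairs vs high-spin: 2 − 0 = 2; pairing cost = +478 kJ/mol.
Net CFSE = -572 + 478 = -94 kJ/mol.

-94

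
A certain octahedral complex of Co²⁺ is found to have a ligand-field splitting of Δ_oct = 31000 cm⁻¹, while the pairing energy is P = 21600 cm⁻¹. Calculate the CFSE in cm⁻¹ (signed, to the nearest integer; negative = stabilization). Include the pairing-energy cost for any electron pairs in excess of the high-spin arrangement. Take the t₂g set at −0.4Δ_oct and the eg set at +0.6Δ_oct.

Group 9 minus oxidation state +2 gives a d⁷ configuration for Co²⁺.
With Δ_oct > P the complex is low-spin.
Filling d⁷ accordingly: t₂g⁶ eg¹.
Orbital CFSE = -1.8Δ_oct = -1.8 × 31000 = -55800 cm⁻¹.
Excess pairs vs high-spin: 3 − 2 = 1; pairing cost = +21600 cm⁻¹.
Net CFSE = -55800 + 21600 = -34200 cm⁻¹.

-34200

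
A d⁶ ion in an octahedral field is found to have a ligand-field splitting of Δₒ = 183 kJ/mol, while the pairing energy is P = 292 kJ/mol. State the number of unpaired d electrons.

With Δₒ < P the complex is high-spin.
Filling d⁶ accordingly: t2g^4 e_g^2.
Unpaired electrons: 4.

4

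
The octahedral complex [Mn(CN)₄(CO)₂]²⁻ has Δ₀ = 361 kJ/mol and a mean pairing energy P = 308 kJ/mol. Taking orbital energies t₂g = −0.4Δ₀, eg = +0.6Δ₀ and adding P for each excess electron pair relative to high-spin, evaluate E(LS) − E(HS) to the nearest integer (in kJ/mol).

-106

Ligand charges: 4×(-1) from CN⁻ and 2×(+0) from CO sum to -4; with overall charge -2, Mn is +2.
Mn is in group 7, so Mn²⁺ is d⁵ (7 − 2 = 5).
In the high-spin limit (t₂g³ eg²) the orbital term is 0.0Δ₀ = 0 kJ/mol, with no excess pairing.
For low-spin the configuration is t₂g⁵ eg⁰: orbital energy -2.0 × 361 = -722 kJ/mol, and 2 additional pairs relative to high-spin add 616 kJ/mol, giving -106 kJ/mol.
E(LS) − E(HS) = -106 − (0) = -106 kJ/mol.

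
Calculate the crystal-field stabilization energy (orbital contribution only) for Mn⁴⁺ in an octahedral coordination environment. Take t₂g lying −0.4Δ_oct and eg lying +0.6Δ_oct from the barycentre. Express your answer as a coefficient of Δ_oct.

Group 7 minus oxidation state +4 gives a d³ configuration for Mn⁴⁺.
Configuration: t₂g³ eg⁰.
CFSE = 3(-0.4Δ_oct) + 0(0.6Δ_oct) = -1.2Δ_oct + 0.0Δ_oct = -1.2Δ_oct.

-1.2 Δ_oct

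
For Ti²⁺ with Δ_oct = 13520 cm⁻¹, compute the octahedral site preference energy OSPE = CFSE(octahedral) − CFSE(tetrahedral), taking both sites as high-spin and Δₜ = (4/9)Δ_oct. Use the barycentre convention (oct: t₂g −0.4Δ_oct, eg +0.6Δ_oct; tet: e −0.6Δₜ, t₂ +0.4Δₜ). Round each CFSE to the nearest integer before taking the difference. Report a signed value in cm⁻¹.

-3605

Ti²⁺: group 4, so d-count = 4 − 2 = 2.
In an octahedral site d² (HS) is t₂g² eg⁰, giving CFSE(oct) = -0.8Δ_oct = -10816 cm⁻¹.
Tetrahedral: e² t₂⁰, CFSE = 2(−0.6) + 0(+0.4) = -1.2Δₜ = -1.2 × (4/9) × 13520 = -7211 cm⁻¹.
Subtracting, OSPE = -10816 − (-7211) = -3605 cm⁻¹.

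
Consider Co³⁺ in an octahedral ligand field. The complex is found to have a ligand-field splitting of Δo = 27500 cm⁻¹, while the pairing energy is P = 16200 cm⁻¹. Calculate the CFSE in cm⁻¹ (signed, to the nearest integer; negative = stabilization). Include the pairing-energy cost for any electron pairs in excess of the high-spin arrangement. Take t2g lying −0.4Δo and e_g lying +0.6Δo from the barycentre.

-33600

Group 9 minus oxidation state +3 gives a d⁶ configuration for Co³⁺.
Since Δo = 27500 cm⁻¹ > P = 16200 cm⁻¹, the complex adopts the low-spin configuration.
Filling d⁶ accordingly: t2g^6 e_g^0.
Orbital CFSE = -2.4Δo = -2.4 × 27500 = -66000 cm⁻¹.
Excess pairs vs high-spin: 3 − 1 = 2; pairing cost = +32400 cm⁻¹.
Net CFSE = -66000 + 32400 = -33600 cm⁻¹.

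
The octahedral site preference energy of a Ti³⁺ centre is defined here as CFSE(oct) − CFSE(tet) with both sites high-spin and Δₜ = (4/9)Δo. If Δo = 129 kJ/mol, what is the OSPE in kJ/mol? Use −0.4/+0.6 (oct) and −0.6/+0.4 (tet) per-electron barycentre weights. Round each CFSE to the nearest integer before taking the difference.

Ti sits in group 4; removing 3 electrons leaves Ti³⁺ with 4 − 3 = 1 d electrons.
In an octahedral site d¹ (HS) is t₂g¹ eg⁰, giving CFSE(oct) = -0.4Δo = -52 kJ/mol.
Tetrahedral: e¹ t₂⁰, CFSE = 1(−0.6) + 0(+0.4) = -0.6Δₜ = -0.6 × (4/9) × 129 = -34 kJ/mol.
OSPE = CFSE(oct) − CFSE(tet) = -52 − (-34) = -18 kJ/mol.

-18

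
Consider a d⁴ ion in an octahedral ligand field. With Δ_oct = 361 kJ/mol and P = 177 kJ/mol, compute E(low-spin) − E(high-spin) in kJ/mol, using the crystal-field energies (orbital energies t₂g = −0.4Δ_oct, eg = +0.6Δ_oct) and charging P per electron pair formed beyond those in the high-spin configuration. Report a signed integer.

-184

High-spin: t₂g³ eg¹, CFSE = -0.6Δ_oct = -217 kJ/mol.
Low-spin t₂g⁴ eg⁰ gives -1.6Δ_oct = -578 kJ/mol, but forming 1 extra pair costs 1P = 177 kJ/mol, so E(LS) = -578 + 177 = -401 kJ/mol.
The difference is -401 − (-217) = -184 kJ/mol, so low-spin lies lower.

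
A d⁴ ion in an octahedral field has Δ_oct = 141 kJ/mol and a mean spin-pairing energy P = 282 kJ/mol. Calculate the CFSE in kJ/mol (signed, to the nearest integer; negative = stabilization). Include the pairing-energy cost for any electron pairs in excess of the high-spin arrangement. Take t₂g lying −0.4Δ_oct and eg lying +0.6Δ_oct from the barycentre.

Here Δ_oct < P (141 < 282), so the high-spin state is favoured.
That gives t₂g³ eg¹.
Orbital CFSE = -0.6Δ_oct = -0.6 × 141 = -85 kJ/mol.
High-spin has no excess pairs, so no pairing correction applies.

-85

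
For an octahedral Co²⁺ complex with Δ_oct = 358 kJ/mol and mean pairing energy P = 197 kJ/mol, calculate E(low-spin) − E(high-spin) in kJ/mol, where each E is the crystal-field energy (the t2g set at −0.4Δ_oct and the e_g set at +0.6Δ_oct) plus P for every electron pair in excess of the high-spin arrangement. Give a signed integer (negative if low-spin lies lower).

-161

Co is in group 9, so Co²⁺ is d⁷ (9 − 2 = 7).
In the high-spin limit (t2g^5 e_g^2) the orbital term is -0.8Δ_oct = -286 kJ/mol, with no excess pairing.
Low-spin: t2g^6 e_g^1, orbital CFSE = -1.8Δ_oct = -644 kJ/mol; plus 1 excess pair × P = +197 kJ/mol; total -447 kJ/mol.
Thus E(LS) − E(HS) = -161 kJ/mol.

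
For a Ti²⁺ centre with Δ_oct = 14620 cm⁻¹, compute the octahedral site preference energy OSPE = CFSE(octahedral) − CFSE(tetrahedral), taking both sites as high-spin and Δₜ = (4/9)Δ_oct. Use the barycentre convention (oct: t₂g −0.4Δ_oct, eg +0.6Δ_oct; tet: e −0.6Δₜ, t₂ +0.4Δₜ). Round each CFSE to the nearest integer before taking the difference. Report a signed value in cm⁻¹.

Ti sits in group 4; removing 2 electrons leaves Ti²⁺ with 4 − 2 = 2 d electrons.
In an octahedral site d² (HS) is t₂g² eg⁰, giving CFSE(oct) = -0.8Δ_oct = -11696 cm⁻¹.
Tetrahedral: e² t₂⁰, CFSE = 2(−0.6) + 0(+0.4) = -1.2Δₜ = -1.2 × (4/9) × 14620 = -7797 cm⁻¹.
OSPE = -11696 − (-7797) = -3899 cm⁻¹.

-3899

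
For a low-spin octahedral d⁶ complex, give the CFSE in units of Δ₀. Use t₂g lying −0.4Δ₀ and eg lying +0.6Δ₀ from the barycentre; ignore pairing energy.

Configuration: t₂g⁶ eg⁰.
CFSE = 6(-0.4Δ₀) + 0(0.6Δ₀) = -2.4Δ₀ + 0.0Δ₀ = -2.4Δ₀.

-2.4 Δ₀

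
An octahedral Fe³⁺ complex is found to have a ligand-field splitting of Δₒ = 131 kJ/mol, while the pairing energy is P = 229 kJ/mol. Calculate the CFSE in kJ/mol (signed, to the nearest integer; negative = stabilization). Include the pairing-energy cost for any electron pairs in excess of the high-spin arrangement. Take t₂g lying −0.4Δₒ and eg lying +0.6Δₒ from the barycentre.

0

Fe is in group 8, so Fe³⁺ is d⁵ (8 − 3 = 5).
Since Δₒ = 131 kJ/mol < P = 229 kJ/mol, the complex adopts the high-spin configuration.
That gives t₂g³ eg².
Orbital CFSE = 0.0Δₒ = 0.0 × 131 = 0 kJ/mol.
High-spin has no excess pairs, so no pairing correction applies.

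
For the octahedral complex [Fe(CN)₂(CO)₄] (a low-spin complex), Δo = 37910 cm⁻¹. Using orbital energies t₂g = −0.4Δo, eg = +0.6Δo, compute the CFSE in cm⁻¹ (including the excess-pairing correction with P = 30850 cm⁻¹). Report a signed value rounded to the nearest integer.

Ligand charges: 2×(-1) from CN⁻ and 4×(+0) from CO sum to -2; with overall charge +0, Fe is +2.
Group 8 minus oxidation state +2 gives a d⁶ configuration for Fe²⁺.
Electron filling gives t₂g⁶ eg⁰.
The orbital stabilization is -2.4Δo = -2.4 × 37910 = -90984 cm⁻¹.
High-spin d⁶ would be t₂g⁴ eg² with 1 pair; low-spin has 3, so 2 excess pairs cost +2P = +61700 cm⁻¹.
Combining: -90984 + 61700 = -29284 cm⁻¹.

-29284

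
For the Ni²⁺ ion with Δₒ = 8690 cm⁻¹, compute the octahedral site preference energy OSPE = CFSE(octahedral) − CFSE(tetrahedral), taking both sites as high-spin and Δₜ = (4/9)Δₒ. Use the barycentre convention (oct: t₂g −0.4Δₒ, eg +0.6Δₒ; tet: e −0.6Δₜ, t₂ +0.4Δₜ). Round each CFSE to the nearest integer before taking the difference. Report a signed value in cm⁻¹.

-7338

Ni²⁺: group 10, so d-count = 10 − 2 = 8.
Octahedral high-spin t₂g⁶ eg²: CFSE = -1.2 × 8690 = -10428 cm⁻¹.
In a tetrahedral site the filling is e⁴ t₂⁴: CFSE(tet) = -0.8Δₜ = -0.8 × (4/9)(8690) = -3090 cm⁻¹.
OSPE = -10428 − (-3090) = -7338 cm⁻¹.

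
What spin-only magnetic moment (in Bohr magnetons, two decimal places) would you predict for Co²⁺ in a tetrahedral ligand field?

3.87 Bohr magnetons

Group 9 minus oxidation state +2 gives a d⁷ configuration for Co²⁺.
Tetrahedral splitting is small, so the complex is high-spin.
Configuration: e^4 t2^3 → 3 unpaired electrons.
μ(spin-only) = √[3(3+2)] = √15 ≈ 3.87 Bohr magnetons.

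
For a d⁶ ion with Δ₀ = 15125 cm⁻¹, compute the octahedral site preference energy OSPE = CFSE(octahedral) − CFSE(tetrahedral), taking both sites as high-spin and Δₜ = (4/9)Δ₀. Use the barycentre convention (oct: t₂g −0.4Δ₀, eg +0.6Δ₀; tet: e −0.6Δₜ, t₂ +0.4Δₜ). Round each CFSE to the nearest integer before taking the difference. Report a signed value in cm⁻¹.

Octahedral high-spin t2g^4 e_g^2: CFSE = -0.4 × 15125 = -6050 cm⁻¹.
Tetrahedral: e^3 t2^3, CFSE = 3(−0.6) + 3(+0.4) = -0.6Δₜ = -0.6 × (4/9) × 15125 = -4033 cm⁻¹.
OSPE = -6050 − (-4033) = -2017 cm⁻¹.

-2017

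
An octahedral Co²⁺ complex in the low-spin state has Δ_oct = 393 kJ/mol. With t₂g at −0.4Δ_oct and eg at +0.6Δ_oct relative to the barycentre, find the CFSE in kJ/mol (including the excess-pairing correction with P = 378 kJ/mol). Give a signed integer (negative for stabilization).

-329

Co is in group 9, so Co²⁺ is d⁷ (9 − 2 = 7).
Configuration: t₂g⁶ eg¹.
Orbital CFSE = 6(-0.4) + 1(0.6) = -1.8Δ_oct = -1.8 × 393 = -707 kJ/mol.
High-spin d⁷ would be t₂g⁵ eg² with 2 pairs; low-spin has 3, so 1 excess pair costs +1P = +378 kJ/mol.
Overall CFSE = -707 + 378 = -329 kJ/mol.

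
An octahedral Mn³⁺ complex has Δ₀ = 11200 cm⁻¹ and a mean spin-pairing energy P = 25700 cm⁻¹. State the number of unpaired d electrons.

4

Mn³⁺: group 7, so d-count = 7 − 3 = 4.
Since Δ₀ = 11200 cm⁻¹ < P = 25700 cm⁻¹, the complex adopts the high-spin configuration.
Configuration: t₂g³ eg¹.
Unpaired electrons: 4.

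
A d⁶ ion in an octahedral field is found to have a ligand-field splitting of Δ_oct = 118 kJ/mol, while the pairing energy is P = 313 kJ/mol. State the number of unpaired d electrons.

4

Since Δ_oct = 118 kJ/mol < P = 313 kJ/mol, the complex adopts the high-spin configuration.
Filling d⁶ accordingly: t₂g⁴ eg².
Unpaired electrons: 4.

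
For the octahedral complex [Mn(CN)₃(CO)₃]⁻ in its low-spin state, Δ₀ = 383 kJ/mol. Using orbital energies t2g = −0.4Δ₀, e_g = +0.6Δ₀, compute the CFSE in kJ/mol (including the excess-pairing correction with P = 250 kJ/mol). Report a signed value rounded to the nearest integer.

-266

Ligand charges: 3×(-1) from CN⁻ and 3×(+0) from CO sum to -3; with overall charge -1, Mn is +2.
Mn sits in group 7; removing 2 electrons leaves Mn²⁺ with 7 − 2 = 5 d electrons.
Electron filling gives t2g^5 e_g^0.
The orbital stabilization is -2.0Δ₀ = -2.0 × 383 = -766 kJ/mol.
Relative to high-spin t2g^3 e_g^2 (0 paired), the low-spin configuration has 2 additional pairs, contributing +2 × 250 = +500 kJ/mol.
Overall CFSE = -766 + 500 = -266 kJ/mol.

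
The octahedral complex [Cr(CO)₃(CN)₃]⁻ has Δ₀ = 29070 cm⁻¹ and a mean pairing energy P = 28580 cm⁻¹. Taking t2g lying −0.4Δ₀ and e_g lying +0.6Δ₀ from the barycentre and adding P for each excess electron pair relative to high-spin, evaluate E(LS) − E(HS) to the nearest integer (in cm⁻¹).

Ligand charges: 3×(+0) from CO and 3×(-1) from CN⁻ sum to -3; with overall charge -1, Cr is +2.
Group 6 minus oxidation state +2 gives a d⁴ configuration for Cr²⁺.
In the high-spin limit (t2g^3 e_g^1) the orbital term is -0.6Δ₀ = -17442 cm⁻¹, with no excess pairing.
Low-spin t2g^4 e_g^0 gives -1.6Δ₀ = -46512 cm⁻¹, but forming 1 extra pair costs 1P = 28580 cm⁻¹, so E(LS) = -46512 + 28580 = -17932 cm⁻¹.
Thus E(LS) − E(HS) = -490 cm⁻¹.

-490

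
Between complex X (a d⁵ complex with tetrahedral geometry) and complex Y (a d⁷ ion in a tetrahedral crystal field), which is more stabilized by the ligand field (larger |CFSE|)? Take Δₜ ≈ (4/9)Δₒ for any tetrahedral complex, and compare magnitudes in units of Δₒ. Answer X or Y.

X: With tetrahedral geometry the complex is necessarily high-spin; e^2 t2^3, CFSE = 0.0Δₜ ≈ 0.00Δₒ.
Y: With tetrahedral geometry the complex is necessarily high-spin; e⁴ t₂³, CFSE = -1.2Δₜ ≈ -0.53Δₒ.
So Y has the larger |CFSE|.

Y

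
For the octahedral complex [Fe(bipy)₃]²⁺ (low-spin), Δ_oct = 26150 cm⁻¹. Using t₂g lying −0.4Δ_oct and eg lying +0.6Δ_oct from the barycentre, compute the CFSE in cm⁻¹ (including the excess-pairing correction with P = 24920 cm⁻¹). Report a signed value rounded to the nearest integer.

bipy is neutral, so the +2 overall charge sits on Fe: oxidation state +2.
Fe is in group 8, so Fe²⁺ is d⁶ (8 − 2 = 6).
Electron filling gives t₂g⁶ eg⁰.
CFSE(orbital) = 6×(-0.4Δ_oct) + 0×(0.6Δ_oct) = -2.4Δ_oct; with Δ_oct = 26150 cm⁻¹ that is -62760 cm⁻¹.
High-spin d⁶ would be t₂g⁴ eg² with 1 pair; low-spin has 3, so 2 excess pairs cost +2P = +49840 cm⁻¹.
Net CFSE = -62760 + 49840 = -12920 cm⁻¹.

-12920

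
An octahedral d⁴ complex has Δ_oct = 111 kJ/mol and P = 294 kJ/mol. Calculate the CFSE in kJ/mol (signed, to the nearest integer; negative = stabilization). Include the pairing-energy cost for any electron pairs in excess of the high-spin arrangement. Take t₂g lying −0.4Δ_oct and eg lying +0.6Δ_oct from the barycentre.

Since Δ_oct = 111 kJ/mol < P = 294 kJ/mol, the complex adopts the high-spin configuration.
Filling d⁴ accordingly: t₂g³ eg¹.
Orbital CFSE = -0.6Δ_oct = -0.6 × 111 = -67 kJ/mol.
High-spin has no excess pairs, so no pairing correction applies.

-67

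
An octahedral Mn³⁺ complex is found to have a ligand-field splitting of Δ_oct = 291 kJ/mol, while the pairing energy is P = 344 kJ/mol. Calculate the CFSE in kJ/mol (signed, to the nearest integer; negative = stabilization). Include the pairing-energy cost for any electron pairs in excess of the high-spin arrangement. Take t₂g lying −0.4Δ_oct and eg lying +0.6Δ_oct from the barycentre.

-175

Mn³⁺: group 7, so d-count = 7 − 3 = 4.
Δ_oct < P, so pairing is avoided: the ground state is high-spin.
Filling d⁴ accordingly: t₂g³ eg¹.
Orbital CFSE = -0.6Δ_oct = -0.6 × 291 = -175 kJ/mol.
High-spin has no excess pairs, so no pairing correction applies.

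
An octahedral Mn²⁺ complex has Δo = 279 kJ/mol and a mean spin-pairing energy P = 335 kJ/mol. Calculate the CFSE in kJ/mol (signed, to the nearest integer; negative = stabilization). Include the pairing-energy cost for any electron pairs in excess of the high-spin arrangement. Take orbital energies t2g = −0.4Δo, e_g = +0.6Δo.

Mn²⁺: group 7, so d-count = 7 − 2 = 5.
Here Δo < P (279 < 335), so the high-spin state is favoured.
That gives t2g^3 e_g^2.
Orbital CFSE = 0.0Δo = 0.0 × 279 = 0 kJ/mol.
High-spin has no excess pairs, so no pairing correction applies.

0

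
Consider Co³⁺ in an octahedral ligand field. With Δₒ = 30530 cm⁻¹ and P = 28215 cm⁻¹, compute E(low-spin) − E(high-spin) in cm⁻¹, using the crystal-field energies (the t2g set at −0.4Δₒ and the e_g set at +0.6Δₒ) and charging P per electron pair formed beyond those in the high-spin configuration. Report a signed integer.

-4630

Co³⁺: group 9, so d-count = 9 − 3 = 6.
In the high-spin limit (t2g^4 e_g^2) the orbital term is -0.4Δₒ = -12212 cm⁻¹, with no excess pairing.
For low-spin the configuration is t2g^6 e_g^0: orbital energy -2.4 × 30530 = -73272 cm⁻¹, and 2 additional pairs relative to high-spin add 56430 cm⁻¹, giving -16842 cm⁻¹.
Thus E(LS) − E(HS) = -4630 cm⁻¹.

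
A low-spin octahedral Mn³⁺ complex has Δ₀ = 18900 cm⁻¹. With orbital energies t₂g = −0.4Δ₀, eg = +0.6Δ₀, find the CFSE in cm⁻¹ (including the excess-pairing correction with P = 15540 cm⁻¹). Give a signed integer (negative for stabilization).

-14700

Mn is in group 7, so Mn³⁺ is d⁴ (7 − 3 = 4).
Configuration: t₂g⁴ eg⁰.
The orbital stabilization is -1.6Δ₀ = -1.6 × 18900 = -30240 cm⁻¹.
Pairing penalty: 1 pair vs 0 in the high-spin reference → 1 extra × P = 15540 cm⁻¹.
Overall CFSE = -30240 + 15540 = -14700 cm⁻¹.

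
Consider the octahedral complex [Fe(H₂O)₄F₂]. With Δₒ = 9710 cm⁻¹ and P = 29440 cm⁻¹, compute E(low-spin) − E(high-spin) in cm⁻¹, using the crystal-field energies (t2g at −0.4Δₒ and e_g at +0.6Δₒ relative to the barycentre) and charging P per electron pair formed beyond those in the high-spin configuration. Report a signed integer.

Ligand charges: 4×(+0) from H₂O and 2×(-1) from F⁻ sum to -2; with overall charge +0, Fe is +2.
Group 8 minus oxidation state +2 gives a d⁶ configuration for Fe²⁺.
In the high-spin limit (t2g^4 e_g^2) the orbital term is -0.4Δₒ = -3884 cm⁻¹, with no excess pairing.
Low-spin: t2g^6 e_g^0, orbital CFSE = -2.4Δₒ = -23304 cm⁻¹; plus 2 excess pairs × P = +58880 cm⁻¹; total 35576 cm⁻¹.
The difference is 35576 − (-3884) = 39460 cm⁻¹, so high-spin lies lower.

39460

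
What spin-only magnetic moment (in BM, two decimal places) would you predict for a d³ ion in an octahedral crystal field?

Configuration: t₂g³ eg⁰ → 3 unpaired electrons.
μ(spin-only) = √[3(3+2)] = √15 ≈ 3.87 BM.

3.87 BM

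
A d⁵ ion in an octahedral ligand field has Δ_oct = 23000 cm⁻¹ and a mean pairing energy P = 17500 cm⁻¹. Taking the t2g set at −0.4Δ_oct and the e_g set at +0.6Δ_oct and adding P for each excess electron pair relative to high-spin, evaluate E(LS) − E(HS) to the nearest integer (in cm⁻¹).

-11000

In the high-spin limit (t2g^3 e_g^2) the orbital term is 0.0Δ_oct = 0 cm⁻¹, with no excess pairing.
Low-spin: t2g^5 e_g^0, orbital CFSE = -2.0Δ_oct = -46000 cm⁻¹; plus 2 excess pairs × P = +35000 cm⁻¹; total -11000 cm⁻¹.
The difference is -11000 − (0) = -11000 cm⁻¹, so low-spin lies lower.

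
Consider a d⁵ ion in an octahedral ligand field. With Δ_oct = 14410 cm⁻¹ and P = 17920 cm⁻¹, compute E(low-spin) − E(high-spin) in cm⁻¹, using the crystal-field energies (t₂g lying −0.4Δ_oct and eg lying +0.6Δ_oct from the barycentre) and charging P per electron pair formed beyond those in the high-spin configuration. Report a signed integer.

In the high-spin limit (t₂g³ eg²) the orbital term is 0.0Δ_oct = 0 cm⁻¹, with no excess pairing.
For low-spin the configuration is t₂g⁵ eg⁰: orbital energy -2.0 × 14410 = -28820 cm⁻¹, and 2 additional pairs relative to high-spin add 35840 cm⁻¹, giving 7020 cm⁻¹.
E(LS) − E(HS) = 7020 − (0) = 7020 cm⁻¹.

7020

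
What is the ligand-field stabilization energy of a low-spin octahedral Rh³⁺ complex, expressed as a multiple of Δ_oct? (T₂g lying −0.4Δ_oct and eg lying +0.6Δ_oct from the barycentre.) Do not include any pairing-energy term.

Rh³⁺: group 9, so d-count = 9 − 3 = 6.
Configuration: t₂g⁶ eg⁰.
CFSE = 6(-0.4Δ_oct) + 0(0.6Δ_oct) = -2.4Δ_oct + 0.0Δ_oct = -2.4Δ_oct.

-2.4 Δ_oct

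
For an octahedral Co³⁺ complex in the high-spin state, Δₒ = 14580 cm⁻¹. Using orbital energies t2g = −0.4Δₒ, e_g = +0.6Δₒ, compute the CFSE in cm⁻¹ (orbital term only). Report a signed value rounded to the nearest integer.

Co sits in group 9; removing 3 electrons leaves Co³⁺ with 9 − 3 = 6 d electrons.
Configuration: t2g^4 e_g^2.
Orbital CFSE = 4(-0.4) + 2(0.6) = -0.4Δₒ = -0.4 × 14580 = -5832 cm⁻¹.

-5832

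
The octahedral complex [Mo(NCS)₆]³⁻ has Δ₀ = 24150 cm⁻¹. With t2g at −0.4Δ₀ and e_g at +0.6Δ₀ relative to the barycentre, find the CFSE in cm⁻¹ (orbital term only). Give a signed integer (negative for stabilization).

Each NCS⁻ contributes -1; 6 × (-1) = -6. With overall charge -3, Mo is in the +3 oxidation state.
Group 6 minus oxidation state +3 gives a d³ configuration for Mo³⁺.
Electron filling gives t2g^3 e_g^0.
The orbital stabilization is -1.2Δ₀ = -1.2 × 24150 = -28980 cm⁻¹.

-28980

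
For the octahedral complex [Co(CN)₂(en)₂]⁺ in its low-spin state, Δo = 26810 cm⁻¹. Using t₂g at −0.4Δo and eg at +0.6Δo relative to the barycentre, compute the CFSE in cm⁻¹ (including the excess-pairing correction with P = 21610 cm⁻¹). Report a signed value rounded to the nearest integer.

Ligand charges: 2×(-1) from CN⁻ and 2×(+0) from en sum to -2; with overall charge +1, Co is +3.
Co³⁺: group 9, so d-count = 9 − 3 = 6.
The d⁶ electrons fill as t₂g⁶ eg⁰.
Orbital CFSE = 6(-0.4) + 0(0.6) = -2.4Δo = -2.4 × 26810 = -64344 cm⁻¹.
High-spin d⁶ would be t₂g⁴ eg² with 1 pair; low-spin has 3, so 2 excess pairs cost +2P = +43220 cm⁻¹.
Overall CFSE = -64344 + 43220 = -21124 cm⁻¹.

-21124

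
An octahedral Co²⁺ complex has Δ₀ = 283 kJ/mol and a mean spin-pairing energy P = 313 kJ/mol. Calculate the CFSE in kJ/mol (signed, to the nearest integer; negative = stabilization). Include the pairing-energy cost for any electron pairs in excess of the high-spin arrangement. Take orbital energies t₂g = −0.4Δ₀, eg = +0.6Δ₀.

-226

Co²⁺: group 9, so d-count = 9 − 2 = 7.
With Δ₀ < P the complex is high-spin.
That gives t₂g⁵ eg².
Orbital CFSE = -0.8Δ₀ = -0.8 × 283 = -226 kJ/mol.
High-spin has no excess pairs, so no pairing correction applies.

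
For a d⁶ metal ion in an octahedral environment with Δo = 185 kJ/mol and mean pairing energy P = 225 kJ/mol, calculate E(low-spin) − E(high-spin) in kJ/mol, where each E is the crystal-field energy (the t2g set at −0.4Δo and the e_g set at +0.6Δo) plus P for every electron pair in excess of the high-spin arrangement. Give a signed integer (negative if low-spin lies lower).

In the high-spin limit (t2g^4 e_g^2) the orbital term is -0.4Δo = -74 kJ/mol, with no excess pairing.
Low-spin t2g^6 e_g^0 gives -2.4Δo = -444 kJ/mol, but forming 2 extra pairs costs 2P = 450 kJ/mol, so E(LS) = -444 + 450 = 6 kJ/mol.
The difference is 6 − (-74) = 80 kJ/mol, so high-spin lies lower.

80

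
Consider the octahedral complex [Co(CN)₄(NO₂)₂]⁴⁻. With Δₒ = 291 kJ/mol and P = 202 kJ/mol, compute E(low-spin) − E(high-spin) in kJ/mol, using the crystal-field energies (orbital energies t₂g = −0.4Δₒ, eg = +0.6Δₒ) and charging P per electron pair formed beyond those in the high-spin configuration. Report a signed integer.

Ligand charges: 4×(-1) from CN⁻ and 2×(-1) from NO₂⁻ sum to -6; with overall charge -4, Co is +2.
Co sits in group 9; removing 2 electrons leaves Co²⁺ with 9 − 2 = 7 d electrons.
High-spin: t₂g⁵ eg², CFSE = -0.8Δₒ = -233 kJ/mol.
Low-spin t₂g⁶ eg¹ gives -1.8Δₒ = -524 kJ/mol, but forming 1 extra pair costs 1P = 202 kJ/mol, so E(LS) = -524 + 202 = -322 kJ/mol.
E(LS) − E(HS) = -322 − (-233) = -89 kJ/mol.

-89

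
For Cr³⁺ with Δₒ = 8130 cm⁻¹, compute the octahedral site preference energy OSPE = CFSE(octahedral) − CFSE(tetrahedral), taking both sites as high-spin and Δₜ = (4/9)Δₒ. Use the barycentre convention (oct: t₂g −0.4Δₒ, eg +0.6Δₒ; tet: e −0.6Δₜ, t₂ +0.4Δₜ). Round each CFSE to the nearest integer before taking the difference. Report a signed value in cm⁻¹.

-6865

Group 6 minus oxidation state +3 gives a d³ configuration for Cr³⁺.
Octahedral high-spin t₂g³ eg⁰: CFSE = -1.2 × 8130 = -9756 cm⁻¹.
Tetrahedral e² t₂¹ gives -0.8Δₜ = -0.8 × (4/9) × 8130 = -2891 cm⁻¹.
OSPE = -9756 − (-2891) = -6865 cm⁻¹.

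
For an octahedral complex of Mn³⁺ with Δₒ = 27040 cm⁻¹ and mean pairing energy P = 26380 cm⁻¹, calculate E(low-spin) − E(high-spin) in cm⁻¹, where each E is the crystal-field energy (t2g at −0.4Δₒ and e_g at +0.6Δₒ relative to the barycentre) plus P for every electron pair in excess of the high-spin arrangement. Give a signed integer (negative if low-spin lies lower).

-660

Group 7 minus oxidation state +3 gives a d⁴ configuration for Mn³⁺.
High-spin d⁴ fills as t2g^3 e_g^1 with CFSE 3(−0.4) + 1(+0.6) = -0.6Δₒ = -16224 cm⁻¹.
Low-spin: t2g^4 e_g^0, orbital CFSE = -1.6Δₒ = -43264 cm⁻¹; plus 1 excess pair × P = +26380 cm⁻¹; total -16884 cm⁻¹.
E(LS) − E(HS) = -16884 − (-16224) = -660 cm⁻¹.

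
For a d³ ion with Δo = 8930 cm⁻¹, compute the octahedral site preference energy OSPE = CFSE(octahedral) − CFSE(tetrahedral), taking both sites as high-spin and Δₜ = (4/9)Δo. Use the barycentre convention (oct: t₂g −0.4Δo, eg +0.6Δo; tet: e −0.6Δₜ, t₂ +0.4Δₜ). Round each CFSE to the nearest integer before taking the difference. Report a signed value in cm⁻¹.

In an octahedral site d³ (HS) is t₂g³ eg⁰, giving CFSE(oct) = -1.2Δo = -10716 cm⁻¹.
In a tetrahedral site the filling is e² t₂¹: CFSE(tet) = -0.8Δₜ = -0.8 × (4/9)(8930) = -3175 cm⁻¹.
Subtracting, OSPE = -10716 − (-3175) = -7541 cm⁻¹.

-7541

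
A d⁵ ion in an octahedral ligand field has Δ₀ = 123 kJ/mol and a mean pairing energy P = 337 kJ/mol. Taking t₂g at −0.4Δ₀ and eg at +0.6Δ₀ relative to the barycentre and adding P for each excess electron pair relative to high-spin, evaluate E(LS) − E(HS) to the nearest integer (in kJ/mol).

High-spin d⁵ fills as t₂g³ eg² with CFSE 3(−0.4) + 2(+0.6) = 0.0Δ₀ = 0 kJ/mol.
For low-spin the configuration is t₂g⁵ eg⁰: orbital energy -2.0 × 123 = -246 kJ/mol, and 2 additional pairs relative to high-spin add 674 kJ/mol, giving 428 kJ/mol.
Thus E(LS) − E(HS) = 428 kJ/mol.

428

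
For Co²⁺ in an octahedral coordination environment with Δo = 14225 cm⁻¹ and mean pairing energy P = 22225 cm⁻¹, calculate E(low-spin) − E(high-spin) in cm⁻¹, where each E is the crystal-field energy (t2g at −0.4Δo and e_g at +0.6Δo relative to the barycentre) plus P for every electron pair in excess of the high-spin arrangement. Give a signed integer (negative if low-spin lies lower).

Co sits in group 9; removing 2 electrons leaves Co²⁺ with 9 − 2 = 7 d electrons.
High-spin: t2g^5 e_g^2, CFSE = -0.8Δo = -11380 cm⁻¹.
Low-spin t2g^6 e_g^1 gives -1.8Δo = -25605 cm⁻¹, but forming 1 extra pair costs 1P = 22225 cm⁻¹, so E(LS) = -25605 + 22225 = -3380 cm⁻¹.
E(LS) − E(HS) = -3380 − (-11380) = 8000 cm⁻¹.

8000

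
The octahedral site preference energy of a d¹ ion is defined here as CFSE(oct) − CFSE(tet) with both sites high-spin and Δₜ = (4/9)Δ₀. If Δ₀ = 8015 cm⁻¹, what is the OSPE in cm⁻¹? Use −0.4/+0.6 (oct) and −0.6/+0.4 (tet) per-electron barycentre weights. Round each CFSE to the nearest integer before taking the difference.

Octahedral high-spin t2g^1 e_g^0: CFSE = -0.4 × 8015 = -3206 cm⁻¹.
In a tetrahedral site the filling is e^1 t2^0: CFSE(tet) = -0.6Δₜ = -0.6 × (4/9)(8015) = -2137 cm⁻¹.
OSPE = CFSE(oct) − CFSE(tet) = -3206 − (-2137) = -1069 cm⁻¹.

-1069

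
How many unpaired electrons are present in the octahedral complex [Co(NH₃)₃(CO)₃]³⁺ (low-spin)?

Ligand charges: 3×(+0) from NH₃ and 3×(+0) from CO sum to +0; with overall charge +3, Co is +3.
Co sits in group 9; removing 3 electrons leaves Co³⁺ with 9 − 3 = 6 d electrons.
Configuration: t₂g⁶ eg⁰, giving 0 unpaired electrons.

0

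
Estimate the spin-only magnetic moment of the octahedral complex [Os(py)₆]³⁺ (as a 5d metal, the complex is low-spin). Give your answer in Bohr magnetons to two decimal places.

py is neutral, so the +3 overall charge sits on Os: oxidation state +3.
Os is in group 8, so Os³⁺ is d⁵ (8 − 3 = 5).
Configuration: t₂g⁵ eg⁰ → 1 unpaired electron.
μ(spin-only) = √[1(1+2)] = √3 ≈ 1.73 Bohr magnetons.

1.73 Bohr magnetons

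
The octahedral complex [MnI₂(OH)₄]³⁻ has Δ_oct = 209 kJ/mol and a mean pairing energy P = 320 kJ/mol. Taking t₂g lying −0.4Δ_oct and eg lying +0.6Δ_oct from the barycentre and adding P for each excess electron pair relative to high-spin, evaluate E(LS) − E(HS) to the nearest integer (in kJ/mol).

111

Ligand charges: 2×(-1) from I⁻ and 4×(-1) from OH⁻ sum to -6; with overall charge -3, Mn is +3.
Mn is in group 7, so Mn³⁺ is d⁴ (7 − 3 = 4).
High-spin d⁴ fills as t₂g³ eg¹ with CFSE 3(−0.4) + 1(+0.6) = -0.6Δ_oct = -125 kJ/mol.
For low-spin the configuration is t₂g⁴ eg⁰: orbital energy -1.6 × 209 = -334 kJ/mol, and 1 additional pair relative to high-spin adds 320 kJ/mol, giving -14 kJ/mol.
E(LS) − E(HS) = -14 − (-125) = 111 kJ/mol.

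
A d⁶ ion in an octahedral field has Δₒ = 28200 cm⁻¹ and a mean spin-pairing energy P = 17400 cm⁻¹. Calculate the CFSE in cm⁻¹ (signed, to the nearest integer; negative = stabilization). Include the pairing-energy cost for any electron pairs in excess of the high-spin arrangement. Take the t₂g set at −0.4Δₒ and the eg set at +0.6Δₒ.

Since Δₒ = 28200 cm⁻¹ > P = 17400 cm⁻¹, the complex adopts the low-spin configuration.
Filling d⁶ accordingly: t₂g⁶ eg⁰.
Orbital CFSE = -2.4Δₒ = -2.4 × 28200 = -67680 cm⁻¹.
Excess pairs vs high-spin: 3 − 1 = 2; pairing cost = +34800 cm⁻¹.
Net CFSE = -67680 + 34800 = -32880 cm⁻¹.

-32880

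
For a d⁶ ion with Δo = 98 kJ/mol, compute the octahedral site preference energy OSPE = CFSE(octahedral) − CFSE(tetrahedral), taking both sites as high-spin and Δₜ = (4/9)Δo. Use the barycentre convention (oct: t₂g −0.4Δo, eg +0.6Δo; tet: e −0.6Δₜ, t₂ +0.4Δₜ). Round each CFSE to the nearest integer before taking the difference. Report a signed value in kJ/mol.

In an octahedral site d⁶ (HS) is t2g^4 e_g^2, giving CFSE(oct) = -0.4Δo = -39 kJ/mol.
In a tetrahedral site the filling is e^3 t2^3: CFSE(tet) = -0.6Δₜ = -0.6 × (4/9)(98) = -26 kJ/mol.
Subtracting, OSPE = -39 − (-26) = -13 kJ/mol.

-13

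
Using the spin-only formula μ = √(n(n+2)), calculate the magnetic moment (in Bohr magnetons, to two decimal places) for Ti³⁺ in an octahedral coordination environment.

Ti is in group 4, so Ti³⁺ is d¹ (4 − 3 = 1).
Configuration: t2g^1 e_g^0 → 1 unpaired electron.
μ(spin-only) = √[1(1+2)] = √3 ≈ 1.73 Bohr magnetons.

1.73 Bohr magnetons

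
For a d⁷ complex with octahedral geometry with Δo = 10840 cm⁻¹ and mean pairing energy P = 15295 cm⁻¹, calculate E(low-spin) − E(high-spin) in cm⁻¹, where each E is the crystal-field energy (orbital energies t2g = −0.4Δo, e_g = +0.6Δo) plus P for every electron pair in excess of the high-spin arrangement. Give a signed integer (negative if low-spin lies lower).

4455

High-spin d⁷ fills as t2g^5 e_g^2 with CFSE 5(−0.4) + 2(+0.6) = -0.8Δo = -8672 cm⁻¹.
For low-spin the configuration is t2g^6 e_g^1: orbital energy -1.8 × 10840 = -19512 cm⁻¹, and 1 additional pair relative to high-spin adds 15295 cm⁻¹, giving -4217 cm⁻¹.
E(LS) − E(HS) = -4217 − (-8672) = 4455 cm⁻¹.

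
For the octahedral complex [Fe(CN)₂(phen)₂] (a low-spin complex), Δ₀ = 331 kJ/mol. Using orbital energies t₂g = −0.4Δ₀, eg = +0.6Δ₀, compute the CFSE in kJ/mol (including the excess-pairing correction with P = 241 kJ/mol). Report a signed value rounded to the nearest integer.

-312

Ligand charges: 2×(-1) from CN⁻ and 2×(+0) from phen sum to -2; with overall charge +0, Fe is +2.
Group 8 minus oxidation state +2 gives a d⁶ configuration for Fe²⁺.
Electron filling gives t₂g⁶ eg⁰.
Orbital CFSE = 6(-0.4) + 0(0.6) = -2.4Δ₀ = -2.4 × 331 = -794 kJ/mol.
Relative to high-spin t₂g⁴ eg² (1 paired), the low-spin configuration has 2 additional pairs, contributing +2 × 241 = +482 kJ/mol.
Combining: -794 + 482 = -312 kJ/mol.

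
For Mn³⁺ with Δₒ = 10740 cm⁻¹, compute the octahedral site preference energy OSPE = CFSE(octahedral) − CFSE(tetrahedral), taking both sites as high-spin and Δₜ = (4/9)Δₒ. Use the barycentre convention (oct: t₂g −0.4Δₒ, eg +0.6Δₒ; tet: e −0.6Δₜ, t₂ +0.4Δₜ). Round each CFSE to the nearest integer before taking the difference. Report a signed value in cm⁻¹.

Mn³⁺: group 7, so d-count = 7 − 3 = 4.
Octahedral high-spin t₂g³ eg¹: CFSE = -0.6 × 10740 = -6444 cm⁻¹.
Tetrahedral: e² t₂², CFSE = 2(−0.6) + 2(+0.4) = -0.4Δₜ = -0.4 × (4/9) × 10740 = -1909 cm⁻¹.
Subtracting, OSPE = -6444 − (-1909) = -4535 cm⁻¹.

-4535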